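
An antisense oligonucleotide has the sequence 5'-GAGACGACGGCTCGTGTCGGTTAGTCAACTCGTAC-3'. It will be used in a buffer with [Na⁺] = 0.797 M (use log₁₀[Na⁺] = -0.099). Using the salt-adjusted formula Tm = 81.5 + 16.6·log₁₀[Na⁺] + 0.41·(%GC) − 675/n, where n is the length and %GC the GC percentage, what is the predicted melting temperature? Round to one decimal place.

84.0°C

Length n = 35. Scanning the sequence gives G=11, A=7, T=8, C=9.
G+C = 20, so %GC = 20/35 × 100 = 57.143%
Salt term: 16.6 × (-0.099) = -1.643
GC term: 0.41 × 57.143 = 23.429; length term: −675/35 = −19.286
Tm = 81.5 + (-1.643) + 23.429 − 19.286 = 84 → 84.0°C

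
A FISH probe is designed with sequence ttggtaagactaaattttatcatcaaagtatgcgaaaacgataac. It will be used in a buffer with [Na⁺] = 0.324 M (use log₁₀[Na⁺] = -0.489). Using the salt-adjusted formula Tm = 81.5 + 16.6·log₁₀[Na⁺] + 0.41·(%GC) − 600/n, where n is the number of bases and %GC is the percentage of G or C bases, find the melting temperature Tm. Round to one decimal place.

71.9°C

Length n = 45. Scanning the sequence gives T=13, A=19, C=6, G=7.
G+C = 13, so %GC = 13/45 × 100 = 28.889%
Salt term: 16.6 × (-0.489) = -8.117
GC term: 0.41 × 28.889 = 11.844; length term: −600/45 = −13.333
Tm = 81.5 + (-8.117) + 11.844 − 13.333 = 71.894 → 71.9°C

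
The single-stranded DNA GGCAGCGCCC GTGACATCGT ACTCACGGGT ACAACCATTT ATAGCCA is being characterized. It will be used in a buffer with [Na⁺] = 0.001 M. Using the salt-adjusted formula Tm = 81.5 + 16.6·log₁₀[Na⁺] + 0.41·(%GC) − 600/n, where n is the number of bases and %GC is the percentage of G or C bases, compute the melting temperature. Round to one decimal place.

41.6°C

Length n = 47. Base counts: T=9, G=11, C=15, A=12
G+C = 26, so %GC = 26/47 × 100 = 55.319%
Salt term: 16.6 × (-3) = -49.8
GC term: 0.41 × 55.319 = 22.681; length term: −600/47 = −12.766
Tm = 81.5 + (-49.8) + 22.681 − 12.766 = 41.615 → 41.6°C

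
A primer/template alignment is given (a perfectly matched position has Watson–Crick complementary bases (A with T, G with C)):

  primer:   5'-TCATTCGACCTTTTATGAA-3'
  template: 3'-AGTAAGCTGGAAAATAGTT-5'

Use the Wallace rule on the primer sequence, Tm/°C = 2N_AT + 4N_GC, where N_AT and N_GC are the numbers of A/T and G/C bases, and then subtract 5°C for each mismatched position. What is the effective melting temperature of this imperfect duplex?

45°C

Primer base counts: A=5, T=8, G=2, C=4 → A+T=13, G+C=6
Perfect-match Tm = 2(13) + 4(6) = 26 + 24 = 50°C
Mismatches (positions where the bases are not complementary): 1 (at position 17)
Effective Tm = 50 − 1×5 = 50 − 5 = 45°C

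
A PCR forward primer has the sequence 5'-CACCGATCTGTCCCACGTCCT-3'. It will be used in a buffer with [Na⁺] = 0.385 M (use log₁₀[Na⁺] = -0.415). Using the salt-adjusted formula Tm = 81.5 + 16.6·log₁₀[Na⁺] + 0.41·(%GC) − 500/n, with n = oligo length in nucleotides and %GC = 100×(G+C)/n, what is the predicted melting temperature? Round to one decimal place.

76.2°C

Length n = 21. G=3, C=10, T=5, A=3
G+C = 13, so %GC = 13/21 × 100 = 61.905%
Salt term: 16.6 × (-0.415) = -6.889
GC term: 0.41 × 61.905 = 25.381; length term: −500/21 = −23.81
Tm = 81.5 + (-6.889) + 25.381 − 23.81 = 76.182 → 76.2°C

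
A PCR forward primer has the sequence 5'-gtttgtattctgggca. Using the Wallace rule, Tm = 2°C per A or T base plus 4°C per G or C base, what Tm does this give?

Counting bases: T=7, C=2, A=2, G=5
So N_AT = 9 and N_GC = 7.
Tm = 4·7 + 2·9 = 28 + 18 = 46°C

46°C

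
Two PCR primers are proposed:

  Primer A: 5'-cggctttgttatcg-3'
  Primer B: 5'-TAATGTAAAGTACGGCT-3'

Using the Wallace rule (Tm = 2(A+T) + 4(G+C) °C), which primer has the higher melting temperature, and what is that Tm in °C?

Primer B, 46°C

Primer A: A+T=7, G+C=7 → Tm = 2(7)+4(7) = 42°C
Primer B: A+T=11, G+C=6 → Tm = 2(11)+4(6) = 46°C
42°C vs 46°C → primer B is higher.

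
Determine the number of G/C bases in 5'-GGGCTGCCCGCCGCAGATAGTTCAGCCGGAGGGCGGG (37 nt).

Base counts: T=4, A=5, C=11, G=17
Total G or C: 17 + 11 = 28

28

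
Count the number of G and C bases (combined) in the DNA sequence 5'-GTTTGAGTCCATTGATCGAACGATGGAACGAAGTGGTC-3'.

18

Base counts: G=12, A=10, T=10, C=6
G+C = 12 + 6 = 18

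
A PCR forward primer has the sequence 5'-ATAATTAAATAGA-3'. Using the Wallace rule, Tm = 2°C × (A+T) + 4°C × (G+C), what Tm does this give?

28°C

Scanning the sequence gives T=4, A=8, G=1, C=0.
A+T = 12, G+C = 1
Tm = 4·1 + 2·12 = 4 + 24 = 28°C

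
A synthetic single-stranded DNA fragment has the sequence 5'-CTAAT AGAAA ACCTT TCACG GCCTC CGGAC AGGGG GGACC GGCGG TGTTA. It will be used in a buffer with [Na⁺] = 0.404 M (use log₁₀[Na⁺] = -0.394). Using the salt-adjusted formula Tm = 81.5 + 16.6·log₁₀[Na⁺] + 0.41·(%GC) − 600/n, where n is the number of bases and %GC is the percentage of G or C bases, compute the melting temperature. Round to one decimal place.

86.7°C

Length n = 50. Scanning the sequence gives G=16, T=9, C=13, A=12.
G+C = 29, so %GC = 29/50 × 100 = 58%
Salt term: 16.6 × (-0.394) = -6.54
GC term: 0.41 × 58 = 23.78; length term: −600/50 = −12
Tm = 81.5 + (-6.54) + 23.78 − 12 = 86.74 → 86.7°C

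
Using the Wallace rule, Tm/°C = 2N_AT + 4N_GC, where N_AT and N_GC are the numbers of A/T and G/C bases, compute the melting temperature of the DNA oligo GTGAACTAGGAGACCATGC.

Counting bases: T=3, C=4, A=6, G=6
A+T = 9, G+C = 10
Tm = 4·10 + 2·9 = 40 + 18 = 58°C

58°C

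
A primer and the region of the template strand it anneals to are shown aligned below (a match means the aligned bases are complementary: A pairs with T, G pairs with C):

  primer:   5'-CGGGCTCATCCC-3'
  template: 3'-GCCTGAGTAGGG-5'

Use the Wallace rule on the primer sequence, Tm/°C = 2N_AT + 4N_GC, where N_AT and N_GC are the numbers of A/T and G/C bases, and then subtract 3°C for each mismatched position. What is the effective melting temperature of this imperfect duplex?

39°C

Primer base counts: A=1, T=2, G=3, C=6 → A+T=3, G+C=9
Perfect-match Tm = 2(3) + 4(9) = 6 + 36 = 42°C
Mismatches (positions where the bases are not complementary): 1 (at position 4)
Effective Tm = 42 − 1×3 = 42 − 3 = 39°C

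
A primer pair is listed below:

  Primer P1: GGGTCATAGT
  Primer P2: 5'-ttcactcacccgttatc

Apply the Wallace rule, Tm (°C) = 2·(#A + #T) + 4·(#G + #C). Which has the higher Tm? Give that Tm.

Primer P2, 50°C

Primer P1: A+T=5, G+C=5 → Tm = 2(5)+4(5) = 30°C
Primer P2: A+T=9, G+C=8 → Tm = 2(9)+4(8) = 50°C
30°C vs 50°C → primer P2 is higher.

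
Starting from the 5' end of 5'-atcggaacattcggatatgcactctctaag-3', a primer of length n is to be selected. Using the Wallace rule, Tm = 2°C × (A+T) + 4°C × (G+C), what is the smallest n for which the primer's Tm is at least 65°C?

First 22 bases: ATCGGAACATTCGGATATGCAC → Tm = 64°C (< 65°C)
First 23 bases: ATCGGAACATTCGGATATGCACT → Tm = 66°C (≥ 65°C)
Since every base adds ≥2°C, Tm only increases with n, so the threshold is first crossed at n = 23.

n = 23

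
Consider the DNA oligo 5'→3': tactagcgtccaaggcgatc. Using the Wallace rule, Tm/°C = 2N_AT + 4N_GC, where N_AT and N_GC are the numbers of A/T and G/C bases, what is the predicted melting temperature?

62°C

Scanning the sequence gives C=6, A=5, G=5, T=4.
AT pairs contribute 9, GC pairs contribute 11.
Tm = 2×9 + 4×11 = 62°C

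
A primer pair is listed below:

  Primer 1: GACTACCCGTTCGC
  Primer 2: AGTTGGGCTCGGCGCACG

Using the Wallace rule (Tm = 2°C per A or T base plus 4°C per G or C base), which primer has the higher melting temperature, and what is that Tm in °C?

Primer 2, 62°C

Primer 1: A+T=5, G+C=9 → Tm = 2(5)+4(9) = 46°C
Primer 2: A+T=5, G+C=13 → Tm = 2(5)+4(13) = 62°C
46°C vs 62°C → primer 2 is higher.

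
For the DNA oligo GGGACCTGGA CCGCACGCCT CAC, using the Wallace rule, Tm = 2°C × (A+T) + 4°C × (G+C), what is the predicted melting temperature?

80°C

C=10, T=2, G=7, A=4
So N_AT = 6 and N_GC = 17.
Tm = 2(6) + 4(17) = 12 + 68 = 80°C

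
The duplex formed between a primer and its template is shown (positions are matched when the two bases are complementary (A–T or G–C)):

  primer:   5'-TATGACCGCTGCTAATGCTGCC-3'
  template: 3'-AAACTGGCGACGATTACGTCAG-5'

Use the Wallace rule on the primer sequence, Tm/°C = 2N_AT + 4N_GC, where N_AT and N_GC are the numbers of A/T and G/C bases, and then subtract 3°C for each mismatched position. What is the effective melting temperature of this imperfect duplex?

Primer base counts: A=4, T=6, G=5, C=7 → A+T=10, G+C=12
Perfect-match Tm = 2(10) + 4(12) = 20 + 48 = 68°C
Mismatches (positions where the bases are not complementary): 3 (at positions 2, 19, 21)
Effective Tm = 68 − 3×3 = 68 − 9 = 59°C

59°C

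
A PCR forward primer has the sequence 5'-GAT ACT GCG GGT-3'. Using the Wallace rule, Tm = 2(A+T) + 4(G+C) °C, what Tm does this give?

38°C

Counting bases: C=2, A=2, G=5, T=3
AT pairs contribute 5, GC pairs contribute 7.
Tm = 2×5 + 4×7 = 38°C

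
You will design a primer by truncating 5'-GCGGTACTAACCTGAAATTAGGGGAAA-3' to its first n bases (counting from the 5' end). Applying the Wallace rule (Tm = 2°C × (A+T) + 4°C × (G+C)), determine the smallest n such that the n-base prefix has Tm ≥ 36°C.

n = 12

First 11 bases: GCGGTACTAAC → Tm = 34°C (< 36°C)
First 12 bases: GCGGTACTAACC → Tm = 38°C (≥ 36°C)
Each additional base adds 2°C (A/T) or 4°C (G/C), so Tm is non-decreasing in n; n = 12 is the first length to reach 36°C.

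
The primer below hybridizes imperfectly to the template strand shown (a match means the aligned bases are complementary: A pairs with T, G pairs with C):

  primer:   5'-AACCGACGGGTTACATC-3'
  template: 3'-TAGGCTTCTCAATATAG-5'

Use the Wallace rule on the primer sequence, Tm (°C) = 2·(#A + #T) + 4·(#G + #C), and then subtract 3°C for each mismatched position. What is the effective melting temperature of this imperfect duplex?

40°C

Primer base counts: A=5, T=3, G=4, C=5 → A+T=8, G+C=9
Perfect-match Tm = 2(8) + 4(9) = 16 + 36 = 52°C
Mismatches (positions where the bases are not complementary): 4 (at positions 2, 7, 9, 14)
Effective Tm = 52 − 4×3 = 52 − 12 = 40°C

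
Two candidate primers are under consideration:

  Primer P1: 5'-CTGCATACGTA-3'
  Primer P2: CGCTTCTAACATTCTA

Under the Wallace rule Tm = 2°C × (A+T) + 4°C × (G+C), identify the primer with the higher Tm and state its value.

Primer P2, 44°C

Primer P1: A+T=6, G+C=5 → Tm = 2(6)+4(5) = 32°C
Primer P2: A+T=10, G+C=6 → Tm = 2(10)+4(6) = 44°C
32°C vs 44°C → primer P2 is higher.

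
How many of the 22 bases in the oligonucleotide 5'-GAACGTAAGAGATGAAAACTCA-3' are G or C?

Counting bases: C=3, T=3, A=11, G=5
G+C = 5 + 3 = 8

8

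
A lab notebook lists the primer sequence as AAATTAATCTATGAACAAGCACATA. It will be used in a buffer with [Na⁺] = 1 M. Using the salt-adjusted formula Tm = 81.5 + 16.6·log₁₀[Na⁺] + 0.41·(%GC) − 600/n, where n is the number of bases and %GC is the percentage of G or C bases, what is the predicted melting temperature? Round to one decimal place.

Length n = 25. Base counts: T=6, G=2, C=4, A=13
G+C = 6, so %GC = 6/25 × 100 = 24%
Salt term: 16.6 × (0) = 0
GC term: 0.41 × 24 = 9.84; length term: −600/25 = −24
Tm = 81.5 + (0) + 9.84 − 24 = 67.34 → 67.3°C

67.3°C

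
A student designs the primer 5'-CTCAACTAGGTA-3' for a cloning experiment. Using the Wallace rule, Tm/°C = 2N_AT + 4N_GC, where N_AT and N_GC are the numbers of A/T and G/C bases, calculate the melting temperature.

34°C

T=3, G=2, A=4, C=3
AT pairs contribute 7, GC pairs contribute 5.
Tm = 2(7) + 4(5) = 14 + 20 = 34°C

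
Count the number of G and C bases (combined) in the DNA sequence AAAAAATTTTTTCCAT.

2

G=0, T=7, A=7, C=2
Total G or C: 0 + 2 = 2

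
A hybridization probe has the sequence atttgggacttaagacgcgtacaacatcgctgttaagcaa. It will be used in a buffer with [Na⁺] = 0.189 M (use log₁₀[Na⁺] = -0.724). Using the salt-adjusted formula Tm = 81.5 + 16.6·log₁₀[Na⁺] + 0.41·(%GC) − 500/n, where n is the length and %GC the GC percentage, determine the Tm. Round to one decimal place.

Length n = 40. Counting bases: T=10, A=13, G=9, C=8
G+C = 17, so %GC = 17/40 × 100 = 42.5%
Salt term: 16.6 × (-0.724) = -12.018
GC term: 0.41 × 42.5 = 17.425; length term: −500/40 = −12.5
Tm = 81.5 + (-12.018) + 17.425 − 12.5 = 74.407 → 74.4°C

74.4°C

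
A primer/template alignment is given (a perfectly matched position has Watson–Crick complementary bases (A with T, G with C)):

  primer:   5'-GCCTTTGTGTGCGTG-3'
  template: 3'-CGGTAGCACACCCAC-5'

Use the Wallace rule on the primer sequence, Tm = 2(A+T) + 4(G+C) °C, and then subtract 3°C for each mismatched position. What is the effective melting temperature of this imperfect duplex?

Primer base counts: A=0, T=6, G=6, C=3 → A+T=6, G+C=9
Perfect-match Tm = 2(6) + 4(9) = 12 + 36 = 48°C
Mismatches (positions where the bases are not complementary): 3 (at positions 4, 6, 12)
Effective Tm = 48 − 3×3 = 48 − 9 = 39°C

39°C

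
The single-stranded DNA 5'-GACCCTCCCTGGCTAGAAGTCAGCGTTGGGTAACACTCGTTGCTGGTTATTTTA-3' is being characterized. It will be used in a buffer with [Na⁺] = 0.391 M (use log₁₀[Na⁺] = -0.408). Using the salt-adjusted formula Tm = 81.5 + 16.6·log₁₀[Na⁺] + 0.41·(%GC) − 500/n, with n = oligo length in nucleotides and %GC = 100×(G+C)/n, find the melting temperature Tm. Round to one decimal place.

86.0°C

Length n = 54. Counting bases: T=17, C=13, G=14, A=10
G+C = 27, so %GC = 27/54 × 100 = 50%
Salt term: 16.6 × (-0.408) = -6.773
GC term: 0.41 × 50 = 20.5; length term: −500/54 = −9.259
Tm = 81.5 + (-6.773) + 20.5 − 9.259 = 85.968 → 86.0°C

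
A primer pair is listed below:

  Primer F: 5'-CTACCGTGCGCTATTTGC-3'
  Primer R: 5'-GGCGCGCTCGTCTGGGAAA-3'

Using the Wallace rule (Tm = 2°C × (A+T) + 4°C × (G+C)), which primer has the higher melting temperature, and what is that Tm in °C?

Primer R, 64°C

Primer F: A+T=8, G+C=10 → Tm = 2(8)+4(10) = 56°C
Primer R: A+T=6, G+C=13 → Tm = 2(6)+4(13) = 64°C
56°C vs 64°C → primer R is higher.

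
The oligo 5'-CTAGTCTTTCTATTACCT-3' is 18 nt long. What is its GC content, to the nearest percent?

Scanning the sequence gives C=5, T=9, A=3, G=1.
G+C = 1 + 5 = 6 out of 18 bases
%GC = 6/18 × 100 = 33.33% ≈ 33%

33%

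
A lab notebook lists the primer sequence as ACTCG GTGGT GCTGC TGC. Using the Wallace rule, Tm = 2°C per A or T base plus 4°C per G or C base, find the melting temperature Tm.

Base counts: A=1, C=5, T=5, G=7
AT pairs contribute 6, GC pairs contribute 12.
Tm = 2(6) + 4(12) = 12 + 48 = 60°C

60°C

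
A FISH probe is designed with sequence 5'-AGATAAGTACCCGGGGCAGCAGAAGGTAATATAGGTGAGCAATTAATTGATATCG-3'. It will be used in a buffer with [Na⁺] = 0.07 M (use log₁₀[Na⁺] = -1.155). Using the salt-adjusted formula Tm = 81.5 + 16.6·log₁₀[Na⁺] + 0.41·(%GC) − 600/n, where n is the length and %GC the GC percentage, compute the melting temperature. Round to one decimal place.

Length n = 55. Base counts: A=20, T=12, G=16, C=7
G+C = 23, so %GC = 23/55 × 100 = 41.818%
Salt term: 16.6 × (-1.155) = -19.173
GC term: 0.41 × 41.818 = 17.145; length term: −600/55 = −10.909
Tm = 81.5 + (-19.173) + 17.145 − 10.909 = 68.563 → 68.6°C

68.6°C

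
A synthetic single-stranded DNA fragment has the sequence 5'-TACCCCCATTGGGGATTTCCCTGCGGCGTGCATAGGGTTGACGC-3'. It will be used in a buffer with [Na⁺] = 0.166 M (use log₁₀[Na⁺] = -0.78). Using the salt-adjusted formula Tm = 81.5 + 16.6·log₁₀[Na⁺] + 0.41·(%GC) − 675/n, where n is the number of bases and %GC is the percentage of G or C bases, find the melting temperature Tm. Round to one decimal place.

Length n = 44. G=14, C=13, T=11, A=6
G+C = 27, so %GC = 27/44 × 100 = 61.364%
Salt term: 16.6 × (-0.78) = -12.948
GC term: 0.41 × 61.364 = 25.159; length term: −675/44 = −15.341
Tm = 81.5 + (-12.948) + 25.159 − 15.341 = 78.37 → 78.4°C

78.4°C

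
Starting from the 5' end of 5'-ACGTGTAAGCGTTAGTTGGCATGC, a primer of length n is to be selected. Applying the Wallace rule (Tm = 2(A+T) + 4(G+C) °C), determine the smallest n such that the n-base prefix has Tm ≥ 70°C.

First 23 bases: ACGTGTAAGCGTTAGTTGGCATG → Tm = 68°C (< 70°C)
First 24 bases: ACGTGTAAGCGTTAGTTGGCATGC → Tm = 72°C (≥ 70°C)
Each additional base adds 2°C (A/T) or 4°C (G/C), so Tm is non-decreasing in n; n = 24 is the first length to reach 70°C.

n = 24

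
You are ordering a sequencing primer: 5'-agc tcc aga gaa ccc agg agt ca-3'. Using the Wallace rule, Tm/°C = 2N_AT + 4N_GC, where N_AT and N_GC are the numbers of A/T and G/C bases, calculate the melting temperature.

A=8, G=6, T=2, C=7
A+T = 10, G+C = 13
Tm = 4·13 + 2·10 = 52 + 20 = 72°C

72°C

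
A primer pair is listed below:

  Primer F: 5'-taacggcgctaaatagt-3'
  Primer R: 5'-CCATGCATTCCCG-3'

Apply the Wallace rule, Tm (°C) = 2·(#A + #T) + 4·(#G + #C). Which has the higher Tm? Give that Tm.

Primer F, 48°C

Primer F: A+T=10, G+C=7 → Tm = 2(10)+4(7) = 48°C
Primer R: A+T=5, G+C=8 → Tm = 2(5)+4(8) = 42°C
48°C vs 42°C → primer F is higher.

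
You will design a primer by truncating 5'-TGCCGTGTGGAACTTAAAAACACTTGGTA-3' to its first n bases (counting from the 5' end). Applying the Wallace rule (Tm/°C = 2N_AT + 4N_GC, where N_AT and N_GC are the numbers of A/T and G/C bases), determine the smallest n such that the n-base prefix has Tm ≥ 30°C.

First 8 bases: TGCCGTGT → Tm = 26°C (< 30°C)
First 9 bases: TGCCGTGTG → Tm = 30°C (≥ 30°C)
Each additional base adds 2°C (A/T) or 4°C (G/C), so Tm is non-decreasing in n; n = 9 is the first length to reach 30°C.

n = 9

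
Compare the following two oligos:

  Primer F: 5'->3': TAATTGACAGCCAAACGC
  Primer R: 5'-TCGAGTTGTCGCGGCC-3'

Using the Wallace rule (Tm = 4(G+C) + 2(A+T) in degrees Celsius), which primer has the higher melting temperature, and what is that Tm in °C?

Primer F: A+T=10, G+C=8 → Tm = 2(10)+4(8) = 52°C
Primer R: A+T=5, G+C=11 → Tm = 2(5)+4(11) = 54°C
52°C vs 54°C → primer R is higher.

Primer R, 54°C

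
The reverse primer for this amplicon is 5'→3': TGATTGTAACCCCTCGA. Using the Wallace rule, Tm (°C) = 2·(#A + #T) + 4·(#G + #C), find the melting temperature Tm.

50°C

Base counts: A=4, C=5, T=5, G=3
A+T = 9, G+C = 8
Tm = 2×9 + 4×8 = 50°C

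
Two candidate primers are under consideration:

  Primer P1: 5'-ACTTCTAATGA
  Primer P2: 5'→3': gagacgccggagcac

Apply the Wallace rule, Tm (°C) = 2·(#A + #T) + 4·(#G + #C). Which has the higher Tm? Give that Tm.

Primer P1: A+T=8, G+C=3 → Tm = 2(8)+4(3) = 28°C
Primer P2: A+T=4, G+C=11 → Tm = 2(4)+4(11) = 52°C
28°C vs 52°C → primer P2 is higher.

Primer P2, 52°C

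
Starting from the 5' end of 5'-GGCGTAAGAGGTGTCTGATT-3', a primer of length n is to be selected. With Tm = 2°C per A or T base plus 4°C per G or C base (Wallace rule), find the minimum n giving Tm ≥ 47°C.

n = 15

First 14 bases: GGCGTAAGAGGTGT → Tm = 44°C (< 47°C)
First 15 bases: GGCGTAAGAGGTGTC → Tm = 48°C (≥ 47°C)
Each additional base adds 2°C (A/T) or 4°C (G/C), so Tm is non-decreasing in n; n = 15 is the first length to reach 47°C.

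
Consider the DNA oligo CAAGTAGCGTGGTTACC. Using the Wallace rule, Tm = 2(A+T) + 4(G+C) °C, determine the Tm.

A=4, T=4, C=4, G=5
A+T = 8, G+C = 9
Tm = 2×8 + 4×9 = 52°C

52°C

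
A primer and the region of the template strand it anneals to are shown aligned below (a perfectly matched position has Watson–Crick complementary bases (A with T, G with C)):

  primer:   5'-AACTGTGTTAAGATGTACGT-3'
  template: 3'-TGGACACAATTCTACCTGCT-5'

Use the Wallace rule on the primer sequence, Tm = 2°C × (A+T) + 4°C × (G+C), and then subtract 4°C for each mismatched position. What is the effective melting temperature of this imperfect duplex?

Primer base counts: A=6, T=7, G=5, C=2 → A+T=13, G+C=7
Perfect-match Tm = 2(13) + 4(7) = 26 + 28 = 54°C
Mismatches (positions where the bases are not complementary): 3 (at positions 2, 16, 20)
Effective Tm = 54 − 3×4 = 54 − 12 = 42°C

42°C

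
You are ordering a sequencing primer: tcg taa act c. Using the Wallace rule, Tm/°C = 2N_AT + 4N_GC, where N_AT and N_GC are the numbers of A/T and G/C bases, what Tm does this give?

Counting bases: T=3, A=3, C=3, G=1
So N_AT = 6 and N_GC = 4.
Tm = 2(6) + 4(4) = 12 + 16 = 28°C

28°C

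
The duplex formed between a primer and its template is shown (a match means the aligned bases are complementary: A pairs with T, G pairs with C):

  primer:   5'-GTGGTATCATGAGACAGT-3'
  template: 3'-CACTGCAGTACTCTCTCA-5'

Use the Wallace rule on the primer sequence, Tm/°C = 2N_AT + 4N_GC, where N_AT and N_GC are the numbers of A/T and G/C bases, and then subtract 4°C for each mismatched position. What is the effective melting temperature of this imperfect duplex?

Primer base counts: A=5, T=5, G=6, C=2 → A+T=10, G+C=8
Perfect-match Tm = 2(10) + 4(8) = 20 + 32 = 52°C
Mismatches (positions where the bases are not complementary): 4 (at positions 4, 5, 6, 15)
Effective Tm = 52 − 4×4 = 52 − 16 = 36°C

36°C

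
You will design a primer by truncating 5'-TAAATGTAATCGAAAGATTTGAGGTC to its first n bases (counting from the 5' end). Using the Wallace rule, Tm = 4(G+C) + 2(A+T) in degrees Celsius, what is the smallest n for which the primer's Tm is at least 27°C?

First 11 bases: TAAATGTAATC → Tm = 26°C (< 27°C)
First 12 bases: TAAATGTAATCG → Tm = 30°C (≥ 27°C)
Each additional base adds 2°C (A/T) or 4°C (G/C), so Tm is non-decreasing in n; n = 12 is the first length to reach 27°C.

n = 12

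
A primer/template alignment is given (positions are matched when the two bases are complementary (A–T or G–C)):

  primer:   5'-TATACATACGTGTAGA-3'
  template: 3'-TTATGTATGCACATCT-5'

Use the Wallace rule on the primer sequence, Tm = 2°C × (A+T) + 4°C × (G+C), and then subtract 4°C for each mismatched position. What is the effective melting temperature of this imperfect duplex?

38°C

Primer base counts: A=6, T=5, G=3, C=2 → A+T=11, G+C=5
Perfect-match Tm = 2(11) + 4(5) = 22 + 20 = 42°C
Mismatches (positions where the bases are not complementary): 1 (at position 1)
Effective Tm = 42 − 1×4 = 42 − 4 = 38°C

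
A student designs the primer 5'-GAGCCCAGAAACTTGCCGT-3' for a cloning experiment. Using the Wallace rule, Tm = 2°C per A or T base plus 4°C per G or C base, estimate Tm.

60°C

Scanning the sequence gives A=5, G=5, T=3, C=6.
So N_AT = 8 and N_GC = 11.
Tm = 2×8 + 4×11 = 60°C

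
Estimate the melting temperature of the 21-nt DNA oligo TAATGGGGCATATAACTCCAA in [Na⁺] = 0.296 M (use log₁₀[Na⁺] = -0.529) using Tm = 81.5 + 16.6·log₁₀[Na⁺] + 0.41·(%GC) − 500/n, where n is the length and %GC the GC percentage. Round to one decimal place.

Length n = 21. Scanning the sequence gives A=8, G=4, T=5, C=4.
G+C = 8, so %GC = 8/21 × 100 = 38.095%
Salt term: 16.6 × (-0.529) = -8.781
GC term: 0.41 × 38.095 = 15.619; length term: −500/21 = −23.81
Tm = 81.5 + (-8.781) + 15.619 − 23.81 = 64.528 → 64.5°C

64.5°C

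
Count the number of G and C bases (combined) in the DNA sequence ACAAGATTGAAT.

3

Scanning the sequence gives G=2, A=6, C=1, T=3.
Total G or C: 2 + 1 = 3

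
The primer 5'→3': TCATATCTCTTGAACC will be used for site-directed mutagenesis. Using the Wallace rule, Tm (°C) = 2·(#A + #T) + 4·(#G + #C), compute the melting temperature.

Scanning the sequence gives C=5, G=1, T=6, A=4.
AT pairs contribute 10, GC pairs contribute 6.
Tm = 4·6 + 2·10 = 24 + 20 = 44°C

44°C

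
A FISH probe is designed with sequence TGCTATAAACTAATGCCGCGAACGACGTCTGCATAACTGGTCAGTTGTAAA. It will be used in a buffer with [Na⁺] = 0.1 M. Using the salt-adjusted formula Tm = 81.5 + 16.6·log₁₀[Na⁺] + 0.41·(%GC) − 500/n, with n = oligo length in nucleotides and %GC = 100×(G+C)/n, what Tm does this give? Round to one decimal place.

Length n = 51. Counting bases: A=16, G=11, T=13, C=11
G+C = 22, so %GC = 22/51 × 100 = 43.137%
Salt term: 16.6 × (-1) = -16.6
GC term: 0.41 × 43.137 = 17.686; length term: −500/51 = −9.804
Tm = 81.5 + (-16.6) + 17.686 − 9.804 = 72.782 → 72.8°C

72.8°C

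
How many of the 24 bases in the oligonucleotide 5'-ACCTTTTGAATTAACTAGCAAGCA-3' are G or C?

Counting bases: C=5, T=7, G=3, A=9
G+C = 3 + 5 = 8

8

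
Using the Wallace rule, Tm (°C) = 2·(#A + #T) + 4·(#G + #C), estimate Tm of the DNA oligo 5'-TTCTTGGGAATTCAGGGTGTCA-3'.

64°C

Counting bases: T=8, G=7, C=3, A=4
So N_AT = 12 and N_GC = 10.
Tm = 2(12) + 4(10) = 24 + 40 = 64°C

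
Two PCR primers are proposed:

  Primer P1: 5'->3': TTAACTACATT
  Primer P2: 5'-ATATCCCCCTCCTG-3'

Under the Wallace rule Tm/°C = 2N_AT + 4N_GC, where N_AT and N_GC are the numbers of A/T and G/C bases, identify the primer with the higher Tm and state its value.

Primer P2, 44°C

Primer P1: A+T=9, G+C=2 → Tm = 2(9)+4(2) = 26°C
Primer P2: A+T=6, G+C=8 → Tm = 2(6)+4(8) = 44°C
26°C vs 44°C → primer P2 is higher.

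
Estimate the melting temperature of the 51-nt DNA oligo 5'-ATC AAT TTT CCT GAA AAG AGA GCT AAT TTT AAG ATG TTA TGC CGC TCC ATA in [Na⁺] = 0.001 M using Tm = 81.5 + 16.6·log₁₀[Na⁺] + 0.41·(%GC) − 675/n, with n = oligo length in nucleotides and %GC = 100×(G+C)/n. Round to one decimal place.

Length n = 51. Scanning the sequence gives T=17, C=9, A=17, G=8.
G+C = 17, so %GC = 17/51 × 100 = 33.333%
Salt term: 16.6 × (-3) = -49.8
GC term: 0.41 × 33.333 = 13.667; length term: −675/51 = −13.235
Tm = 81.5 + (-49.8) + 13.667 − 13.235 = 32.132 → 32.1°C

32.1°C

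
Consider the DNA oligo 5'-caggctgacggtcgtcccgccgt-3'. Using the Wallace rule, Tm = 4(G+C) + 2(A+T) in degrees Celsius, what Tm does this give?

Counting bases: G=8, A=2, C=9, T=4
AT pairs contribute 6, GC pairs contribute 17.
Tm = 4·17 + 2·6 = 68 + 12 = 80°C

80°C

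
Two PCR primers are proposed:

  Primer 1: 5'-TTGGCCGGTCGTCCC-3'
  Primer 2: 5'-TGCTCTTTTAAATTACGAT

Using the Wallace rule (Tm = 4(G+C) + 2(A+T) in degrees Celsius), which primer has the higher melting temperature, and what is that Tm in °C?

Primer 1, 52°C

Primer 1: A+T=4, G+C=11 → Tm = 2(4)+4(11) = 52°C
Primer 2: A+T=14, G+C=5 → Tm = 2(14)+4(5) = 48°C
52°C vs 48°C → primer 1 is higher.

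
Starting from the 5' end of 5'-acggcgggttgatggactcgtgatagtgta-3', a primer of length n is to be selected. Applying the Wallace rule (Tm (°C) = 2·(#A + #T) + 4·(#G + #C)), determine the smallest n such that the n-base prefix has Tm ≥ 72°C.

First 21 bases: ACGGCGGGTTGATGGACTCGT → Tm = 68°C (< 72°C)
First 22 bases: ACGGCGGGTTGATGGACTCGTG → Tm = 72°C (≥ 72°C)
Since every base adds ≥2°C, Tm only increases with n, so the threshold is first crossed at n = 22.

n = 22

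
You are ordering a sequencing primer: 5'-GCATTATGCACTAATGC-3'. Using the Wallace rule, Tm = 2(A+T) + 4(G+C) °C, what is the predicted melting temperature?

48°C

Base counts: G=3, A=5, T=5, C=4
So N_AT = 10 and N_GC = 7.
Tm = 2×10 + 4×7 = 48°C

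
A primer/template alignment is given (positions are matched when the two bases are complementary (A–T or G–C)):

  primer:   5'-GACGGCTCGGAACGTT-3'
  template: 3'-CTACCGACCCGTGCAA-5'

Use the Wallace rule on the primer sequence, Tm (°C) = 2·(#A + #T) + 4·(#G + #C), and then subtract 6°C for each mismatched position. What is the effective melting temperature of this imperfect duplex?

Primer base counts: A=3, T=3, G=6, C=4 → A+T=6, G+C=10
Perfect-match Tm = 2(6) + 4(10) = 12 + 40 = 52°C
Mismatches (positions where the bases are not complementary): 3 (at positions 3, 8, 11)
Effective Tm = 52 − 3×6 = 52 − 18 = 34°C

34°C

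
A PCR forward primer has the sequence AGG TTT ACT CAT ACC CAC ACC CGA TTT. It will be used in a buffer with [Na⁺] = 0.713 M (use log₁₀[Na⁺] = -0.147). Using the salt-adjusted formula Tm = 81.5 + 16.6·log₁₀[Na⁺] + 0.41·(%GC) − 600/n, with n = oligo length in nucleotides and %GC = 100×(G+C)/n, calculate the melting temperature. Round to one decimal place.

Length n = 27. Base counts: T=8, C=9, G=3, A=7
G+C = 12, so %GC = 12/27 × 100 = 44.444%
Salt term: 16.6 × (-0.147) = -2.44
GC term: 0.41 × 44.444 = 18.222; length term: −600/27 = −22.222
Tm = 81.5 + (-2.44) + 18.222 − 22.222 = 75.06 → 75.1°C

75.1°C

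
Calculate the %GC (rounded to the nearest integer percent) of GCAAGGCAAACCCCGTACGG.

A=6, C=7, T=1, G=6
G+C = 6 + 7 = 13 out of 20 bases
%GC = 13/20 × 100 = 65% ≈ 65%

65%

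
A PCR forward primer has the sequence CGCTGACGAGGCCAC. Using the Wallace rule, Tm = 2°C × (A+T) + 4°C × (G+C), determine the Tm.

A=3, G=5, C=6, T=1
So N_AT = 4 and N_GC = 11.
Tm = 2(4) + 4(11) = 8 + 44 = 52°C

52°C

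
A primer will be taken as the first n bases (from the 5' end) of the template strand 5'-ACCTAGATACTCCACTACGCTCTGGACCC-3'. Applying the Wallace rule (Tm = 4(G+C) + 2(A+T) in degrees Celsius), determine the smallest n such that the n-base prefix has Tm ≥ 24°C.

n = 9

First 8 bases: ACCTAGAT → Tm = 22°C (< 24°C)
First 9 bases: ACCTAGATA → Tm = 24°C (≥ 24°C)
Each additional base adds 2°C (A/T) or 4°C (G/C), so Tm is non-decreasing in n; n = 9 is the first length to reach 24°C.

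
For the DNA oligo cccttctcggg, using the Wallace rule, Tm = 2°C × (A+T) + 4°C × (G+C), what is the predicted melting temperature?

Scanning the sequence gives T=3, A=0, C=5, G=3.
A+T = 3, G+C = 8
Tm = 4·8 + 2·3 = 32 + 6 = 38°C

38°C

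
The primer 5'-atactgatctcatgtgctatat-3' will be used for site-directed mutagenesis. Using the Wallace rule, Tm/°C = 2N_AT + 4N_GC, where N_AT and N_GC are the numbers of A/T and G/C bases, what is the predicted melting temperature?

A=6, C=4, G=3, T=9
So N_AT = 15 and N_GC = 7.
Tm = 4·7 + 2·15 = 28 + 30 = 58°C

58°C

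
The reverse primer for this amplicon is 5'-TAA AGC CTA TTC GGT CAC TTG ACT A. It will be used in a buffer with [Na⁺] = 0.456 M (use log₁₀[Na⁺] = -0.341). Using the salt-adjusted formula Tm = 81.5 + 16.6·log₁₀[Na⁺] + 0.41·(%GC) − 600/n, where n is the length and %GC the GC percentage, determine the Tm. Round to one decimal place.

68.2°C

Length n = 25. Base counts: T=8, C=6, A=7, G=4
G+C = 10, so %GC = 10/25 × 100 = 40%
Salt term: 16.6 × (-0.341) = -5.661
GC term: 0.41 × 40 = 16.4; length term: −600/25 = −24
Tm = 81.5 + (-5.661) + 16.4 − 24 = 68.239 → 68.2°C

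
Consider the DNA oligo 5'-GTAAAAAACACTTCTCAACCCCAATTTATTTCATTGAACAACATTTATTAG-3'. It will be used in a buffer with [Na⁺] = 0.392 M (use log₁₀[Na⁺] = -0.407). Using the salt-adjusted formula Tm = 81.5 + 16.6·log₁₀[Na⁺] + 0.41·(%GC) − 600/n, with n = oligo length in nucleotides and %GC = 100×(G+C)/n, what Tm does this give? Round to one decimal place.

Length n = 51. G=3, T=17, A=20, C=11
G+C = 14, so %GC = 14/51 × 100 = 27.451%
Salt term: 16.6 × (-0.407) = -6.756
GC term: 0.41 × 27.451 = 11.255; length term: −600/51 = −11.765
Tm = 81.5 + (-6.756) + 11.255 − 11.765 = 74.234 → 74.2°C

74.2°C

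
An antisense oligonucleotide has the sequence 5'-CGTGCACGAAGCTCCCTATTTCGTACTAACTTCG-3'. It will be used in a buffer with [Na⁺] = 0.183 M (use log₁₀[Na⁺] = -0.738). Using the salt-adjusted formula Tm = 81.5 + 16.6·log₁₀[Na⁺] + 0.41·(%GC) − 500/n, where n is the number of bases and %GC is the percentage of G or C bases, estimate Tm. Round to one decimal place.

75.0°C

Length n = 34. Counting bases: T=10, G=6, A=7, C=11
G+C = 17, so %GC = 17/34 × 100 = 50%
Salt term: 16.6 × (-0.738) = -12.251
GC term: 0.41 × 50 = 20.5; length term: −500/34 = −14.706
Tm = 81.5 + (-12.251) + 20.5 − 14.706 = 75.043 → 75.0°C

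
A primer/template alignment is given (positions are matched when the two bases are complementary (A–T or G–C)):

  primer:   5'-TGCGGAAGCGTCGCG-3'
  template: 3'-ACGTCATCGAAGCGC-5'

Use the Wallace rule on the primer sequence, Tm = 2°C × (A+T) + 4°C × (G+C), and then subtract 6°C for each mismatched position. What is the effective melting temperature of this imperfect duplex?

34°C

Primer base counts: A=2, T=2, G=7, C=4 → A+T=4, G+C=11
Perfect-match Tm = 2(4) + 4(11) = 8 + 44 = 52°C
Mismatches (positions where the bases are not complementary): 3 (at positions 4, 6, 10)
Effective Tm = 52 − 3×6 = 52 − 18 = 34°C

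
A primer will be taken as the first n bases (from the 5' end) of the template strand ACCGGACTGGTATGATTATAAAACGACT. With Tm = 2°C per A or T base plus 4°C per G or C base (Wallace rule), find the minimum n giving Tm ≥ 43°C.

n = 14

First 13 bases: ACCGGACTGGTAT → Tm = 40°C (< 43°C)
First 14 bases: ACCGGACTGGTATG → Tm = 44°C (≥ 43°C)
Since every base adds ≥2°C, Tm only increases with n, so the threshold is first crossed at n = 14.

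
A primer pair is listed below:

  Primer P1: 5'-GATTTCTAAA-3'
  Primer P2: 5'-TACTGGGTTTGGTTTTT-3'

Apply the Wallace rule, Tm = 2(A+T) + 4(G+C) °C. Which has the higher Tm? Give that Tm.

Primer P1: A+T=8, G+C=2 → Tm = 2(8)+4(2) = 24°C
Primer P2: A+T=11, G+C=6 → Tm = 2(11)+4(6) = 46°C
24°C vs 46°C → primer P2 is higher.

Primer P2, 46°C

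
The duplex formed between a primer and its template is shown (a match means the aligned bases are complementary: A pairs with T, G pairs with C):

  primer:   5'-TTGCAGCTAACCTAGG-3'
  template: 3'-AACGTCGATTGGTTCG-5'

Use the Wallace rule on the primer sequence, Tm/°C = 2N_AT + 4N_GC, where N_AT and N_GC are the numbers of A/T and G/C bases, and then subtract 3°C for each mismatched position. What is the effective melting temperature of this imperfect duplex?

Primer base counts: A=4, T=4, G=4, C=4 → A+T=8, G+C=8
Perfect-match Tm = 2(8) + 4(8) = 16 + 32 = 48°C
Mismatches (positions where the bases are not complementary): 2 (at positions 13, 16)
Effective Tm = 48 − 2×3 = 48 − 6 = 42°C

42°C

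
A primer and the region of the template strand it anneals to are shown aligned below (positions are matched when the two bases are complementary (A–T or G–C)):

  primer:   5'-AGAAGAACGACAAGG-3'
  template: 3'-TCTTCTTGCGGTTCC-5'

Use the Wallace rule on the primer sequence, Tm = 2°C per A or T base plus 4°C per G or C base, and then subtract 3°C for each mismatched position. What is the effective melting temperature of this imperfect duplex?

41°C

Primer base counts: A=8, T=0, G=5, C=2 → A+T=8, G+C=7
Perfect-match Tm = 2(8) + 4(7) = 16 + 28 = 44°C
Mismatches (positions where the bases are not complementary): 1 (at position 10)
Effective Tm = 44 − 1×3 = 44 − 3 = 41°C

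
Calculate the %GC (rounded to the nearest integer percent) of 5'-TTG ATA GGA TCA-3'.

33%

Base counts: T=4, C=1, G=3, A=4
G+C = 3 + 1 = 4 out of 12 bases
%GC = 4/12 × 100 = 33.33% ≈ 33%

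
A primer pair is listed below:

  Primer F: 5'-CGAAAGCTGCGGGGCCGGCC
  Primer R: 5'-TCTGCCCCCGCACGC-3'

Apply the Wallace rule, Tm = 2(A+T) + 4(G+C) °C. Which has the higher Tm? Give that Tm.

Primer F, 72°C

Primer F: A+T=4, G+C=16 → Tm = 2(4)+4(16) = 72°C
Primer R: A+T=3, G+C=12 → Tm = 2(3)+4(12) = 54°C
72°C vs 54°C → primer F is higher.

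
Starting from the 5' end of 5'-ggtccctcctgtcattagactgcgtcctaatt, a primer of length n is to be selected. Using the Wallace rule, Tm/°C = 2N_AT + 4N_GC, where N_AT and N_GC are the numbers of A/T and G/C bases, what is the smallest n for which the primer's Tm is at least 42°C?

n = 13

First 12 bases: GGTCCCTCCTGT → Tm = 40°C (< 42°C)
First 13 bases: GGTCCCTCCTGTC → Tm = 44°C (≥ 42°C)
Each additional base adds 2°C (A/T) or 4°C (G/C), so Tm is non-decreasing in n; n = 13 is the first length to reach 42°C.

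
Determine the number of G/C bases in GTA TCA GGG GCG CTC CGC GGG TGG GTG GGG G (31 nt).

Scanning the sequence gives G=18, C=6, T=5, A=2.
G+C = 18 + 6 = 24

24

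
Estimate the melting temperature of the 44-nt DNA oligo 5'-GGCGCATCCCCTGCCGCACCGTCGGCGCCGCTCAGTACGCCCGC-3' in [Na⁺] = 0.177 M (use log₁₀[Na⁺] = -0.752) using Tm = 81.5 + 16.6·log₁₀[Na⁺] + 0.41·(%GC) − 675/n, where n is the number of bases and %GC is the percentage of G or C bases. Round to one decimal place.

Length n = 44. Base counts: A=4, G=13, T=5, C=22
G+C = 35, so %GC = 35/44 × 100 = 79.545%
Salt term: 16.6 × (-0.752) = -12.483
GC term: 0.41 × 79.545 = 32.613; length term: −675/44 = −15.341
Tm = 81.5 + (-12.483) + 32.613 − 15.341 = 86.289 → 86.3°C

86.3°C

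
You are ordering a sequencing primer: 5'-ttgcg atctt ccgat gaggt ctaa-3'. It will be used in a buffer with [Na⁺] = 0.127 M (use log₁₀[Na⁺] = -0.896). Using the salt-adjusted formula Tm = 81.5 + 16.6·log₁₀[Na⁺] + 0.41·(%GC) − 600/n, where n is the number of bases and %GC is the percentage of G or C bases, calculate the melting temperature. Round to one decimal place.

60.4°C

Length n = 24. C=5, G=6, T=8, A=5
G+C = 11, so %GC = 11/24 × 100 = 45.833%
Salt term: 16.6 × (-0.896) = -14.874
GC term: 0.41 × 45.833 = 18.792; length term: −600/24 = −25
Tm = 81.5 + (-14.874) + 18.792 − 25 = 60.418 → 60.4°C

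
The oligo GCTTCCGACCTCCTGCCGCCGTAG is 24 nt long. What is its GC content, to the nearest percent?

Scanning the sequence gives A=2, T=5, C=11, G=6.
G+C = 6 + 11 = 17 out of 24 bases
%GC = 17/24 × 100 = 70.83% ≈ 71%

71%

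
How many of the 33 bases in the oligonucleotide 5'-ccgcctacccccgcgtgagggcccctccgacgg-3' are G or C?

Counting bases: A=3, C=17, G=10, T=3
G+C = 10 + 17 = 27

27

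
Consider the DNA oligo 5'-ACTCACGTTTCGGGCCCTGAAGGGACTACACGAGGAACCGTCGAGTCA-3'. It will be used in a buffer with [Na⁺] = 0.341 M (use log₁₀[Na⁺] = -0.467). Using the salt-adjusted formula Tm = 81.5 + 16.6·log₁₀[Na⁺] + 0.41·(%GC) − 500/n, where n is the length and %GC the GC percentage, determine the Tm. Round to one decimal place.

Length n = 48. Scanning the sequence gives C=14, G=14, T=8, A=12.
G+C = 28, so %GC = 28/48 × 100 = 58.333%
Salt term: 16.6 × (-0.467) = -7.752
GC term: 0.41 × 58.333 = 23.917; length term: −500/48 = −10.417
Tm = 81.5 + (-7.752) + 23.917 − 10.417 = 87.248 → 87.2°C

87.2°C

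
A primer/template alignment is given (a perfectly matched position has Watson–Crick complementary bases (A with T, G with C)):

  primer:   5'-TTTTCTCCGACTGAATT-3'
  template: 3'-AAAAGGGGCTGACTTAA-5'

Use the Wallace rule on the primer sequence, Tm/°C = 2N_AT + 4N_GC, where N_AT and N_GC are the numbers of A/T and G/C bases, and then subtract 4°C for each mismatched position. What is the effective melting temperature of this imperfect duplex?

42°C

Primer base counts: A=3, T=8, G=2, C=4 → A+T=11, G+C=6
Perfect-match Tm = 2(11) + 4(6) = 22 + 24 = 46°C
Mismatches (positions where the bases are not complementary): 1 (at position 6)
Effective Tm = 46 − 1×4 = 46 − 4 = 42°C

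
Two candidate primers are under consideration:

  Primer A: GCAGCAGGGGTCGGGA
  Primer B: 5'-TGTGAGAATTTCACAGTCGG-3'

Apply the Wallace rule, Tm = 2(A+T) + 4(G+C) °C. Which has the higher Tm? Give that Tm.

Primer A: A+T=4, G+C=12 → Tm = 2(4)+4(12) = 56°C
Primer B: A+T=11, G+C=9 → Tm = 2(11)+4(9) = 58°C
56°C vs 58°C → primer B is higher.

Primer B, 58°C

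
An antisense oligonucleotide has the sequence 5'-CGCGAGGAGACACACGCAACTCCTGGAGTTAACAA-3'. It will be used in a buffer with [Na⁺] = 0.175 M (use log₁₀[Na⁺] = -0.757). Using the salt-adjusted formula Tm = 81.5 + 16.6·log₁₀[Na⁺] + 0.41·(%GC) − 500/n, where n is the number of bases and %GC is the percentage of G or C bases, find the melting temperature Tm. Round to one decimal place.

Length n = 35. A=12, T=4, C=10, G=9
G+C = 19, so %GC = 19/35 × 100 = 54.286%
Salt term: 16.6 × (-0.757) = -12.566
GC term: 0.41 × 54.286 = 22.257; length term: −500/35 = −14.286
Tm = 81.5 + (-12.566) + 22.257 − 14.286 = 76.905 → 76.9°C

76.9°C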